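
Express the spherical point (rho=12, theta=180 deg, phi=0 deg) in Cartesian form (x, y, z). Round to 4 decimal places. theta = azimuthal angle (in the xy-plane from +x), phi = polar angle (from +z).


x = 12 * sin(0) * cos(180) = 0
y = 12 * sin(0) * sin(180) = 0
z = 12 * cos(0) = 12

(0, 0, 12)


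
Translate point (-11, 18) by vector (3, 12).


Translation: (x+dx, y+dy) = (-11+3, 18+12) = (-8, 30)

(-8, 30)


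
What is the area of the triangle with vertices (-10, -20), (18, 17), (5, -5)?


Area = |x1(y2-y3) + x2(y3-y1) + x3(y1-y2)| / 2
= |-10*(17--5) + 18*(-5--20) + 5*(-20-17)| / 2
= 67.5

67.5


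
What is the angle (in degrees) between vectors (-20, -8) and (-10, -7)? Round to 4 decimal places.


dot = -20*-10 + -8*-7 = 256
|u| = 21.5407, |v| = 12.2066
cos(angle) = 0.9736
angle = 13.1906 degrees

13.1906 degrees


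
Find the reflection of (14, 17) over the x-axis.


Reflection across x-axis: (x, y) -> (x, -y)
(14, 17) -> (14, -17)

(14, -17)


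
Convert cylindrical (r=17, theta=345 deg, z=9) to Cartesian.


x = 17 * cos(345) = 16.4207
y = 17 * sin(345) = -4.3999
z = 9

(16.4207, -4.3999, 9)


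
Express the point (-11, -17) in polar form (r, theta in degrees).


r = sqrt((-11)^2 + (-17)^2) = 20.2485
theta = atan2(-17, -11) = 237.0948 degrees

r = 20.2485, theta = 237.0948 degrees


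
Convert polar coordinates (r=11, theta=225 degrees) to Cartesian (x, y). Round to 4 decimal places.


x = 11 * cos(225) = -7.7782
y = 11 * sin(225) = -7.7782

(-7.7782, -7.7782)


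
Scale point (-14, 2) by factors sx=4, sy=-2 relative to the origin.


Scaling: (x*sx, y*sy) = (-14*4, 2*-2) = (-56, -4)

(-56, -4)


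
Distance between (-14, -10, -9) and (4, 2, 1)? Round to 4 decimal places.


d = sqrt((4--14)^2 + (2--10)^2 + (1--9)^2) = 23.8328

23.8328


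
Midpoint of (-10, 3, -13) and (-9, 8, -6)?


Midpoint = ((-10+-9)/2, (3+8)/2, (-13+-6)/2) = (-9.5, 5.5, -9.5)

(-9.5, 5.5, -9.5)


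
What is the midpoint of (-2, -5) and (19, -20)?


Midpoint = ((-2+19)/2, (-5+-20)/2) = (8.5, -12.5)

(8.5, -12.5)


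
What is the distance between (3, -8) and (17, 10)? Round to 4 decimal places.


d = sqrt((17-3)^2 + (10--8)^2) = 22.8035

22.8035


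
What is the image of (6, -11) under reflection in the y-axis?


Reflection across y-axis: (x, y) -> (-x, y)
(6, -11) -> (-6, -11)

(-6, -11)


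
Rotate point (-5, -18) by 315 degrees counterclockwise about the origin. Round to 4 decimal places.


x' = -5*cos(315) - -18*sin(315) = -16.2635
y' = -5*sin(315) + -18*cos(315) = -9.1924

(-16.2635, -9.1924)


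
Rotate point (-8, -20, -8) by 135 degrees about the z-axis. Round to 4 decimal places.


x' = -8*cos(135) - -20*sin(135) = 19.799
y' = -8*sin(135) + -20*cos(135) = 8.4853
z' = -8

(19.799, 8.4853, -8)


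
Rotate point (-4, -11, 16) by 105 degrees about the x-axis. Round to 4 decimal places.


x' = -4
y' = -11*cos(105) - 16*sin(105) = -12.6078
z' = -11*sin(105) + 16*cos(105) = -14.7663

(-4, -12.6078, -14.7663)


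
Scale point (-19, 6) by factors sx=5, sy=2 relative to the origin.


Scaling: (x*sx, y*sy) = (-19*5, 6*2) = (-95, 12)

(-95, 12)


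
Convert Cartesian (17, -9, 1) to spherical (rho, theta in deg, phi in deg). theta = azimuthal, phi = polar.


rho = sqrt(17^2 + (-9)^2 + 1^2) = 19.2614
theta = atan2(-9, 17) = 332.1027 deg
phi = acos(1/19.2614) = 87.024 deg

rho = 19.2614, theta = 332.1027 deg, phi = 87.024 deg


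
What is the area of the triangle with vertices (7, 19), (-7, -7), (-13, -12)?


Area = |x1(y2-y3) + x2(y3-y1) + x3(y1-y2)| / 2
= |7*(-7--12) + -7*(-12-19) + -13*(19--7)| / 2
= 43

43


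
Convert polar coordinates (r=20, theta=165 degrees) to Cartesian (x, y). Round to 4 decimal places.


x = 20 * cos(165) = -19.3185
y = 20 * sin(165) = 5.1764

(-19.3185, 5.1764)


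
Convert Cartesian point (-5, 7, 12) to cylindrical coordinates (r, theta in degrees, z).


r = sqrt((-5)^2 + 7^2) = 8.6023
theta = atan2(7, -5) = 125.5377 deg
z = 12

r = 8.6023, theta = 125.5377 deg, z = 12


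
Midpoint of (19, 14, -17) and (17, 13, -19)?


Midpoint = ((19+17)/2, (14+13)/2, (-17+-19)/2) = (18, 13.5, -18)

(18, 13.5, -18)


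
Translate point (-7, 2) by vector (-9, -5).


Translation: (x+dx, y+dy) = (-7+-9, 2+-5) = (-16, -3)

(-16, -3)


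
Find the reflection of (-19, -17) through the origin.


Reflection through origin: (x, y) -> (-x, -y)
(-19, -17) -> (19, 17)

(19, 17)


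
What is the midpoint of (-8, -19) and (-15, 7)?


Midpoint = ((-8+-15)/2, (-19+7)/2) = (-11.5, -6)

(-11.5, -6)


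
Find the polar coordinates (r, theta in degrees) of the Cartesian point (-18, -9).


r = sqrt((-18)^2 + (-9)^2) = 20.1246
theta = atan2(-9, -18) = 206.5651 degrees

r = 20.1246, theta = 206.5651 degrees


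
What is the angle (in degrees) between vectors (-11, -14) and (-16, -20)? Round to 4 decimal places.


dot = -11*-16 + -14*-20 = 456
|u| = 17.8045, |v| = 25.6125
cos(angle) = 1
angle = 0.5026 degrees

0.5026 degrees


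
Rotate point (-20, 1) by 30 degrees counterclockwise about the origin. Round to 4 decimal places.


x' = -20*cos(30) - 1*sin(30) = -17.8205
y' = -20*sin(30) + 1*cos(30) = -9.134

(-17.8205, -9.134)


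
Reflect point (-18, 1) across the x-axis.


Reflection across x-axis: (x, y) -> (x, -y)
(-18, 1) -> (-18, -1)

(-18, -1)


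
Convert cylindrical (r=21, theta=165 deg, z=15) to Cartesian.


x = 21 * cos(165) = -20.2844
y = 21 * sin(165) = 5.4352
z = 15

(-20.2844, 5.4352, 15)


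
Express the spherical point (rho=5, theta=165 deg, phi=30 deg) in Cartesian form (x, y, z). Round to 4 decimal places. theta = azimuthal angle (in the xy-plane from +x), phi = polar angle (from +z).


x = 5 * sin(30) * cos(165) = -2.4148
y = 5 * sin(30) * sin(165) = 0.647
z = 5 * cos(30) = 4.3301

(-2.4148, 0.647, 4.3301)


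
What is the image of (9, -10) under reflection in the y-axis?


Reflection across y-axis: (x, y) -> (-x, y)
(9, -10) -> (-9, -10)

(-9, -10)


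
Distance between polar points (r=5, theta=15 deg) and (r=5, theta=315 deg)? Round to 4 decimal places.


d = sqrt(r1^2 + r2^2 - 2*r1*r2*cos(t2-t1))
d = sqrt(5^2 + 5^2 - 2*5*5*cos(315-15)) = 5

5


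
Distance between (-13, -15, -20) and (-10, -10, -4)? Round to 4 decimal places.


d = sqrt((-10--13)^2 + (-10--15)^2 + (-4--20)^2) = 17.0294

17.0294


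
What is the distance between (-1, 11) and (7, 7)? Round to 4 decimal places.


d = sqrt((7--1)^2 + (7-11)^2) = 8.9443

8.9443


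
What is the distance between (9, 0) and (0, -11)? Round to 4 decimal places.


d = sqrt((0-9)^2 + (-11-0)^2) = 14.2127

14.2127


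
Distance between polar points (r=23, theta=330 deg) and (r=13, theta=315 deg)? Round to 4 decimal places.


d = sqrt(r1^2 + r2^2 - 2*r1*r2*cos(t2-t1))
d = sqrt(23^2 + 13^2 - 2*23*13*cos(315-330)) = 10.9716

10.9716


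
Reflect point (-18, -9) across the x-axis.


Reflection across x-axis: (x, y) -> (x, -y)
(-18, -9) -> (-18, 9)

(-18, 9)


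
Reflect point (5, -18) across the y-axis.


Reflection across y-axis: (x, y) -> (-x, y)
(5, -18) -> (-5, -18)

(-5, -18)


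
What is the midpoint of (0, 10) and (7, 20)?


Midpoint = ((0+7)/2, (10+20)/2) = (3.5, 15)

(3.5, 15)


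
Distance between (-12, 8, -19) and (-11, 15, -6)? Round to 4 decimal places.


d = sqrt((-11--12)^2 + (15-8)^2 + (-6--19)^2) = 14.7986

14.7986


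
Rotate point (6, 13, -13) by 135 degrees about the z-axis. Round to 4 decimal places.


x' = 6*cos(135) - 13*sin(135) = -13.435
y' = 6*sin(135) + 13*cos(135) = -4.9497
z' = -13

(-13.435, -4.9497, -13)


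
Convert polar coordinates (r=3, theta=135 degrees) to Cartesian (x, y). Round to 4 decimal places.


x = 3 * cos(135) = -2.1213
y = 3 * sin(135) = 2.1213

(-2.1213, 2.1213)


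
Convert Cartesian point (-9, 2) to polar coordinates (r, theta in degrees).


r = sqrt((-9)^2 + 2^2) = 9.2195
theta = atan2(2, -9) = 167.4712 degrees

r = 9.2195, theta = 167.4712 degrees


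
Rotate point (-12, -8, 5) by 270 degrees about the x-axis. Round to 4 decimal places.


x' = -12
y' = -8*cos(270) - 5*sin(270) = 5
z' = -8*sin(270) + 5*cos(270) = 8

(-12, 5, 8)


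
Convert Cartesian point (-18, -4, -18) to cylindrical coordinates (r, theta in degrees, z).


r = sqrt((-18)^2 + (-4)^2) = 18.4391
theta = atan2(-4, -18) = 192.5288 deg
z = -18

r = 18.4391, theta = 192.5288 deg, z = -18


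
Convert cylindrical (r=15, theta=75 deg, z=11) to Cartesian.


x = 15 * cos(75) = 3.8823
y = 15 * sin(75) = 14.4889
z = 11

(3.8823, 14.4889, 11)


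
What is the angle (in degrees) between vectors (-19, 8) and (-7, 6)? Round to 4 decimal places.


dot = -19*-7 + 8*6 = 181
|u| = 20.6155, |v| = 9.2195
cos(angle) = 0.9523
angle = 17.7676 degrees

17.7676 degrees


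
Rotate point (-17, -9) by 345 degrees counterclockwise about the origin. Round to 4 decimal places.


x' = -17*cos(345) - -9*sin(345) = -18.7501
y' = -17*sin(345) + -9*cos(345) = -4.2934

(-18.7501, -4.2934)


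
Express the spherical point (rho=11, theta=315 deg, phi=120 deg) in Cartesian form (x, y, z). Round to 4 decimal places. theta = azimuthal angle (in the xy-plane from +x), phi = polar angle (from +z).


x = 11 * sin(120) * cos(315) = 6.7361
y = 11 * sin(120) * sin(315) = -6.7361
z = 11 * cos(120) = -5.5

(6.7361, -6.7361, -5.5)


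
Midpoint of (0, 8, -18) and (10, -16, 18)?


Midpoint = ((0+10)/2, (8+-16)/2, (-18+18)/2) = (5, -4, 0)

(5, -4, 0)


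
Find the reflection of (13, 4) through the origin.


Reflection through origin: (x, y) -> (-x, -y)
(13, 4) -> (-13, -4)

(-13, -4)


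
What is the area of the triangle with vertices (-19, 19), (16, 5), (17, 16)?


Area = |x1(y2-y3) + x2(y3-y1) + x3(y1-y2)| / 2
= |-19*(5-16) + 16*(16-19) + 17*(19-5)| / 2
= 199.5

199.5


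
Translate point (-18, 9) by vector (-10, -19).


Translation: (x+dx, y+dy) = (-18+-10, 9+-19) = (-28, -10)

(-28, -10)


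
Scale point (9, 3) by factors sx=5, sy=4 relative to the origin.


Scaling: (x*sx, y*sy) = (9*5, 3*4) = (45, 12)

(45, 12)


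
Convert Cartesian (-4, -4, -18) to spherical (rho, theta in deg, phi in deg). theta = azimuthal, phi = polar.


rho = sqrt((-4)^2 + (-4)^2 + (-18)^2) = 18.868
theta = atan2(-4, -4) = 225 deg
phi = acos(-18/18.868) = 162.5536 deg

rho = 18.868, theta = 225 deg, phi = 162.5536 deg


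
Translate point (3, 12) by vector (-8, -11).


Translation: (x+dx, y+dy) = (3+-8, 12+-11) = (-5, 1)

(-5, 1)


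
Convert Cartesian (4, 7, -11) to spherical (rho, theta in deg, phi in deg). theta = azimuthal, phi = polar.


rho = sqrt(4^2 + 7^2 + (-11)^2) = 13.6382
theta = atan2(7, 4) = 60.2551 deg
phi = acos(-11/13.6382) = 143.7611 deg

rho = 13.6382, theta = 60.2551 deg, phi = 143.7611 deg


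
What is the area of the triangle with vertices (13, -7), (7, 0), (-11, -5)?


Area = |x1(y2-y3) + x2(y3-y1) + x3(y1-y2)| / 2
= |13*(0--5) + 7*(-5--7) + -11*(-7-0)| / 2
= 78

78


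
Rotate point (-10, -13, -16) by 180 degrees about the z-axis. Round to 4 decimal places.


x' = -10*cos(180) - -13*sin(180) = 10
y' = -10*sin(180) + -13*cos(180) = 13
z' = -16

(10, 13, -16)


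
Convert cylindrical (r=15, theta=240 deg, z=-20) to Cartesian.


x = 15 * cos(240) = -7.5
y = 15 * sin(240) = -12.9904
z = -20

(-7.5, -12.9904, -20)


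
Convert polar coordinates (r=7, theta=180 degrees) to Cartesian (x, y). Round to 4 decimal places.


x = 7 * cos(180) = -7
y = 7 * sin(180) = 0

(-7, 0)


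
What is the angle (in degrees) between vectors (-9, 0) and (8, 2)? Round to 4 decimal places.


dot = -9*8 + 0*2 = -72
|u| = 9, |v| = 8.2462
cos(angle) = -0.9701
angle = 165.9638 degrees

165.9638 degrees


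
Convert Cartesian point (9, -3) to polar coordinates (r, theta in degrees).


r = sqrt(9^2 + (-3)^2) = 9.4868
theta = atan2(-3, 9) = 341.5651 degrees

r = 9.4868, theta = 341.5651 degrees


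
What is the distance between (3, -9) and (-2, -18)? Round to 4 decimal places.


d = sqrt((-2-3)^2 + (-18--9)^2) = 10.2956

10.2956


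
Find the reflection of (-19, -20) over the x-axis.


Reflection across x-axis: (x, y) -> (x, -y)
(-19, -20) -> (-19, 20)

(-19, 20)


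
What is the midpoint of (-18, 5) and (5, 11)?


Midpoint = ((-18+5)/2, (5+11)/2) = (-6.5, 8)

(-6.5, 8)


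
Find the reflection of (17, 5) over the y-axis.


Reflection across y-axis: (x, y) -> (-x, y)
(17, 5) -> (-17, 5)

(-17, 5)


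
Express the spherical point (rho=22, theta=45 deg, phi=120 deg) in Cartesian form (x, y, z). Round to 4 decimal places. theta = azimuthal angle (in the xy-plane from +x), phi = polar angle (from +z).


x = 22 * sin(120) * cos(45) = 13.4722
y = 22 * sin(120) * sin(45) = 13.4722
z = 22 * cos(120) = -11

(13.4722, 13.4722, -11)


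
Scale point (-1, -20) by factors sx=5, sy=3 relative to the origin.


Scaling: (x*sx, y*sy) = (-1*5, -20*3) = (-5, -60)

(-5, -60)


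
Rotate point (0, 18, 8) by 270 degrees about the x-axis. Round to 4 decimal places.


x' = 0
y' = 18*cos(270) - 8*sin(270) = 8
z' = 18*sin(270) + 8*cos(270) = -18

(0, 8, -18)


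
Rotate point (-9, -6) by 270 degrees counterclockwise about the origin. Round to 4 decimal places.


x' = -9*cos(270) - -6*sin(270) = -6
y' = -9*sin(270) + -6*cos(270) = 9

(-6, 9)


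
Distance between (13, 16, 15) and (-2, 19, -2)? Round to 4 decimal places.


d = sqrt((-2-13)^2 + (19-16)^2 + (-2-15)^2) = 22.8692

22.8692


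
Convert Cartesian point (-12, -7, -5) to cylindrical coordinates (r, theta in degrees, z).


r = sqrt((-12)^2 + (-7)^2) = 13.8924
theta = atan2(-7, -12) = 210.2564 deg
z = -5

r = 13.8924, theta = 210.2564 deg, z = -5


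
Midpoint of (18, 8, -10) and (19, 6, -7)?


Midpoint = ((18+19)/2, (8+6)/2, (-10+-7)/2) = (18.5, 7, -8.5)

(18.5, 7, -8.5)


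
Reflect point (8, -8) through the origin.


Reflection through origin: (x, y) -> (-x, -y)
(8, -8) -> (-8, 8)

(-8, 8)


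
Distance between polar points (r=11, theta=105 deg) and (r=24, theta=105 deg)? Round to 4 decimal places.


d = sqrt(r1^2 + r2^2 - 2*r1*r2*cos(t2-t1))
d = sqrt(11^2 + 24^2 - 2*11*24*cos(105-105)) = 13

13


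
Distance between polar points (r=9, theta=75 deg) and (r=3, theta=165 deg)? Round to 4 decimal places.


d = sqrt(r1^2 + r2^2 - 2*r1*r2*cos(t2-t1))
d = sqrt(9^2 + 3^2 - 2*9*3*cos(165-75)) = 9.4868

9.4868


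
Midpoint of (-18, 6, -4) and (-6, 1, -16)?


Midpoint = ((-18+-6)/2, (6+1)/2, (-4+-16)/2) = (-12, 3.5, -10)

(-12, 3.5, -10)


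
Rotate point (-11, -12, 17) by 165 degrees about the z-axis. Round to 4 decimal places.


x' = -11*cos(165) - -12*sin(165) = 13.731
y' = -11*sin(165) + -12*cos(165) = 8.7441
z' = 17

(13.731, 8.7441, 17)


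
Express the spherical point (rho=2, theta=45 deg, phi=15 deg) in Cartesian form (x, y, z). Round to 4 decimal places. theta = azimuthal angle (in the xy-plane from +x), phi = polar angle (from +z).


x = 2 * sin(15) * cos(45) = 0.366
y = 2 * sin(15) * sin(45) = 0.366
z = 2 * cos(15) = 1.9319

(0.366, 0.366, 1.9319)


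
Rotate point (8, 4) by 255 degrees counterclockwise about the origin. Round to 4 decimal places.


x' = 8*cos(255) - 4*sin(255) = 1.7932
y' = 8*sin(255) + 4*cos(255) = -8.7627

(1.7932, -8.7627)


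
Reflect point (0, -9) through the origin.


Reflection through origin: (x, y) -> (-x, -y)
(0, -9) -> (0, 9)

(0, 9)


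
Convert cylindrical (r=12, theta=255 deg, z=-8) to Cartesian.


x = 12 * cos(255) = -3.1058
y = 12 * sin(255) = -11.5911
z = -8

(-3.1058, -11.5911, -8)


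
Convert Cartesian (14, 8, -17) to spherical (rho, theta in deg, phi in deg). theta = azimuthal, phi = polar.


rho = sqrt(14^2 + 8^2 + (-17)^2) = 23.4307
theta = atan2(8, 14) = 29.7449 deg
phi = acos(-17/23.4307) = 136.514 deg

rho = 23.4307, theta = 29.7449 deg, phi = 136.514 deg


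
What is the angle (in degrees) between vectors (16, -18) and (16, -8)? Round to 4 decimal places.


dot = 16*16 + -18*-8 = 400
|u| = 24.0832, |v| = 17.8885
cos(angle) = 0.9285
angle = 21.8014 degrees

21.8014 degrees


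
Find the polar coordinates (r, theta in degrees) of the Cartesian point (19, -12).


r = sqrt(19^2 + (-12)^2) = 22.4722
theta = atan2(-12, 19) = 327.7244 degrees

r = 22.4722, theta = 327.7244 degrees


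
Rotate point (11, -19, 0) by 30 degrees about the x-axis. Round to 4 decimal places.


x' = 11
y' = -19*cos(30) - 0*sin(30) = -16.4545
z' = -19*sin(30) + 0*cos(30) = -9.5

(11, -16.4545, -9.5)


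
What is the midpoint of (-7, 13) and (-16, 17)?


Midpoint = ((-7+-16)/2, (13+17)/2) = (-11.5, 15)

(-11.5, 15)


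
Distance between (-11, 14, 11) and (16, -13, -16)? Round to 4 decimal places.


d = sqrt((16--11)^2 + (-13-14)^2 + (-16-11)^2) = 46.7654

46.7654


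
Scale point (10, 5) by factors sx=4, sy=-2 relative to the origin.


Scaling: (x*sx, y*sy) = (10*4, 5*-2) = (40, -10)

(40, -10)


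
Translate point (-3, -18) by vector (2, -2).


Translation: (x+dx, y+dy) = (-3+2, -18+-2) = (-1, -20)

(-1, -20)


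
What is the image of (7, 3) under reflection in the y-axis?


Reflection across y-axis: (x, y) -> (-x, y)
(7, 3) -> (-7, 3)

(-7, 3)


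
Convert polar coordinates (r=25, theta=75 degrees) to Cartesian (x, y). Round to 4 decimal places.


x = 25 * cos(75) = 6.4705
y = 25 * sin(75) = 24.1481

(6.4705, 24.1481)


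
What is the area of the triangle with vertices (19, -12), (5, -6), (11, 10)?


Area = |x1(y2-y3) + x2(y3-y1) + x3(y1-y2)| / 2
= |19*(-6-10) + 5*(10--12) + 11*(-12--6)| / 2
= 130

130


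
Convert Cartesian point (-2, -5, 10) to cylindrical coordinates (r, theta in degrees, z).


r = sqrt((-2)^2 + (-5)^2) = 5.3852
theta = atan2(-5, -2) = 248.1986 deg
z = 10

r = 5.3852, theta = 248.1986 deg, z = 10


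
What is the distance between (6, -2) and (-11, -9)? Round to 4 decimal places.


d = sqrt((-11-6)^2 + (-9--2)^2) = 18.3848

18.3848


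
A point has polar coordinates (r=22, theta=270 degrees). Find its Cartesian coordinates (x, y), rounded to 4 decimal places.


x = 22 * cos(270) = 0
y = 22 * sin(270) = -22

(0, -22)


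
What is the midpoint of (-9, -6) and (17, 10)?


Midpoint = ((-9+17)/2, (-6+10)/2) = (4, 2)

(4, 2)


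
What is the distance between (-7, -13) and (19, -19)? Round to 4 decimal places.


d = sqrt((19--7)^2 + (-19--13)^2) = 26.6833

26.6833


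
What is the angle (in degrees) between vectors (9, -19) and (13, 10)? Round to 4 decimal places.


dot = 9*13 + -19*10 = -73
|u| = 21.0238, |v| = 16.4012
cos(angle) = -0.2117
angle = 102.2224 degrees

102.2224 degrees


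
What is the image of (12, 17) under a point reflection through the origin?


Reflection through origin: (x, y) -> (-x, -y)
(12, 17) -> (-12, -17)

(-12, -17)


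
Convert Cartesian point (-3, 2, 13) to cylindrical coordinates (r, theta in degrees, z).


r = sqrt((-3)^2 + 2^2) = 3.6056
theta = atan2(2, -3) = 146.3099 deg
z = 13

r = 3.6056, theta = 146.3099 deg, z = 13


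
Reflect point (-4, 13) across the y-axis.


Reflection across y-axis: (x, y) -> (-x, y)
(-4, 13) -> (4, 13)

(4, 13)


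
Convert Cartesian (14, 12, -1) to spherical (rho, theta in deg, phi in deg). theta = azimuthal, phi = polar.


rho = sqrt(14^2 + 12^2 + (-1)^2) = 18.4662
theta = atan2(12, 14) = 40.6013 deg
phi = acos(-1/18.4662) = 93.1043 deg

rho = 18.4662, theta = 40.6013 deg, phi = 93.1043 deg


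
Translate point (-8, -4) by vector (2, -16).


Translation: (x+dx, y+dy) = (-8+2, -4+-16) = (-6, -20)

(-6, -20)


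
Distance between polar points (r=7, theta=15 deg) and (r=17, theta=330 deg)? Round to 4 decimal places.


d = sqrt(r1^2 + r2^2 - 2*r1*r2*cos(t2-t1))
d = sqrt(7^2 + 17^2 - 2*7*17*cos(330-15)) = 13.0272

13.0272


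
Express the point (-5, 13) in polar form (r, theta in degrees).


r = sqrt((-5)^2 + 13^2) = 13.9284
theta = atan2(13, -5) = 111.0375 degrees

r = 13.9284, theta = 111.0375 degrees


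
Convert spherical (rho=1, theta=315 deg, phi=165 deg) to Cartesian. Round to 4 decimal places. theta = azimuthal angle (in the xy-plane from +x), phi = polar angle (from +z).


x = 1 * sin(165) * cos(315) = 0.183
y = 1 * sin(165) * sin(315) = -0.183
z = 1 * cos(165) = -0.9659

(0.183, -0.183, -0.9659)


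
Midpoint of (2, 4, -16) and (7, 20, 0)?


Midpoint = ((2+7)/2, (4+20)/2, (-16+0)/2) = (4.5, 12, -8)

(4.5, 12, -8)


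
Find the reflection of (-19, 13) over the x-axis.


Reflection across x-axis: (x, y) -> (x, -y)
(-19, 13) -> (-19, -13)

(-19, -13)


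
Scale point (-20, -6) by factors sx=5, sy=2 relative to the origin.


Scaling: (x*sx, y*sy) = (-20*5, -6*2) = (-100, -12)

(-100, -12)


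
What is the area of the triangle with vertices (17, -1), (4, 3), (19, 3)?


Area = |x1(y2-y3) + x2(y3-y1) + x3(y1-y2)| / 2
= |17*(3-3) + 4*(3--1) + 19*(-1-3)| / 2
= 30

30


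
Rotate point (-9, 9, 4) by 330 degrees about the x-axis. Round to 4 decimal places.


x' = -9
y' = 9*cos(330) - 4*sin(330) = 9.7942
z' = 9*sin(330) + 4*cos(330) = -1.0359

(-9, 9.7942, -1.0359)


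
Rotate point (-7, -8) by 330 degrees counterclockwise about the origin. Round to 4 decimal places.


x' = -7*cos(330) - -8*sin(330) = -10.0622
y' = -7*sin(330) + -8*cos(330) = -3.4282

(-10.0622, -3.4282)


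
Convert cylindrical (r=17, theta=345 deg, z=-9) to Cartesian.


x = 17 * cos(345) = 16.4207
y = 17 * sin(345) = -4.3999
z = -9

(16.4207, -4.3999, -9)


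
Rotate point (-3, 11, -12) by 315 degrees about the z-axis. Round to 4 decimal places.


x' = -3*cos(315) - 11*sin(315) = 5.6569
y' = -3*sin(315) + 11*cos(315) = 9.8995
z' = -12

(5.6569, 9.8995, -12)


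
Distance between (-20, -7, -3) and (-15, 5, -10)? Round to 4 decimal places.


d = sqrt((-15--20)^2 + (5--7)^2 + (-10--3)^2) = 14.7648

14.7648


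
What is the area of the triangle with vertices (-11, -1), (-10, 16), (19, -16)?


Area = |x1(y2-y3) + x2(y3-y1) + x3(y1-y2)| / 2
= |-11*(16--16) + -10*(-16--1) + 19*(-1-16)| / 2
= 262.5

262.5


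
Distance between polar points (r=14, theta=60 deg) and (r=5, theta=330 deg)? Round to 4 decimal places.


d = sqrt(r1^2 + r2^2 - 2*r1*r2*cos(t2-t1))
d = sqrt(14^2 + 5^2 - 2*14*5*cos(330-60)) = 14.8661

14.8661


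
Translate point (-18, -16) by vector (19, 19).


Translation: (x+dx, y+dy) = (-18+19, -16+19) = (1, 3)

(1, 3)


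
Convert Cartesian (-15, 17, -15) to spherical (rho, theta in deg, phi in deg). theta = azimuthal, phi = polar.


rho = sqrt((-15)^2 + 17^2 + (-15)^2) = 27.1846
theta = atan2(17, -15) = 131.4237 deg
phi = acos(-15/27.1846) = 123.4895 deg

rho = 27.1846, theta = 131.4237 deg, phi = 123.4895 deg


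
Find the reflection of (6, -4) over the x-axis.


Reflection across x-axis: (x, y) -> (x, -y)
(6, -4) -> (6, 4)

(6, 4)


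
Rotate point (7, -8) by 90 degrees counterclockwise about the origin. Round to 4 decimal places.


x' = 7*cos(90) - -8*sin(90) = 8
y' = 7*sin(90) + -8*cos(90) = 7

(8, 7)


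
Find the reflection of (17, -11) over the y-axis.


Reflection across y-axis: (x, y) -> (-x, y)
(17, -11) -> (-17, -11)

(-17, -11)


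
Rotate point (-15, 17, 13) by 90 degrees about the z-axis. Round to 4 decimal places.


x' = -15*cos(90) - 17*sin(90) = -17
y' = -15*sin(90) + 17*cos(90) = -15
z' = 13

(-17, -15, 13)


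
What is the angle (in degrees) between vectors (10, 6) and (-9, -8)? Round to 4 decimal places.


dot = 10*-9 + 6*-8 = -138
|u| = 11.6619, |v| = 12.0416
cos(angle) = -0.9827
angle = 169.3302 degrees

169.3302 degrees


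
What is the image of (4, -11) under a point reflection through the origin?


Reflection through origin: (x, y) -> (-x, -y)
(4, -11) -> (-4, 11)

(-4, 11)


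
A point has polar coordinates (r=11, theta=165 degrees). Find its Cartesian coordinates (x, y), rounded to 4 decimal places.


x = 11 * cos(165) = -10.6252
y = 11 * sin(165) = 2.847

(-10.6252, 2.847)


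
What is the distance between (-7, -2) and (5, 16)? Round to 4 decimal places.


d = sqrt((5--7)^2 + (16--2)^2) = 21.6333

21.6333


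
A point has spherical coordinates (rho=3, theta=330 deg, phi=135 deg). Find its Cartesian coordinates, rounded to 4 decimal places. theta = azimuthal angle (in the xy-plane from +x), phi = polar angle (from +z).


x = 3 * sin(135) * cos(330) = 1.8371
y = 3 * sin(135) * sin(330) = -1.0607
z = 3 * cos(135) = -2.1213

(1.8371, -1.0607, -2.1213)


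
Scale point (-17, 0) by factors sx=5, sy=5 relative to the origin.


Scaling: (x*sx, y*sy) = (-17*5, 0*5) = (-85, 0)

(-85, 0)


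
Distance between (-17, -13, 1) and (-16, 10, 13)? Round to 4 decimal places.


d = sqrt((-16--17)^2 + (10--13)^2 + (13-1)^2) = 25.9615

25.9615


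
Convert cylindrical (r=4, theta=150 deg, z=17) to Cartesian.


x = 4 * cos(150) = -3.4641
y = 4 * sin(150) = 2
z = 17

(-3.4641, 2, 17)


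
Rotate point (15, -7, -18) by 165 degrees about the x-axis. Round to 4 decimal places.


x' = 15
y' = -7*cos(165) - -18*sin(165) = 11.4202
z' = -7*sin(165) + -18*cos(165) = 15.5749

(15, 11.4202, 15.5749)


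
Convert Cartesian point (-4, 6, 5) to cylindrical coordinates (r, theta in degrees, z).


r = sqrt((-4)^2 + 6^2) = 7.2111
theta = atan2(6, -4) = 123.6901 deg
z = 5

r = 7.2111, theta = 123.6901 deg, z = 5


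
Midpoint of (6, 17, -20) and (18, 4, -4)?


Midpoint = ((6+18)/2, (17+4)/2, (-20+-4)/2) = (12, 10.5, -12)

(12, 10.5, -12)


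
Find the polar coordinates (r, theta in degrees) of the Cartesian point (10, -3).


r = sqrt(10^2 + (-3)^2) = 10.4403
theta = atan2(-3, 10) = 343.3008 degrees

r = 10.4403, theta = 343.3008 degrees


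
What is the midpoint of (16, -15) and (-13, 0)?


Midpoint = ((16+-13)/2, (-15+0)/2) = (1.5, -7.5)

(1.5, -7.5)


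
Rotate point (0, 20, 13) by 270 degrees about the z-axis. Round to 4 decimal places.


x' = 0*cos(270) - 20*sin(270) = 20
y' = 0*sin(270) + 20*cos(270) = 0
z' = 13

(20, 0, 13)


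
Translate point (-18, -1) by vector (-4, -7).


Translation: (x+dx, y+dy) = (-18+-4, -1+-7) = (-22, -8)

(-22, -8)


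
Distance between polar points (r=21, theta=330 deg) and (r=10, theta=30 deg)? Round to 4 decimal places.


d = sqrt(r1^2 + r2^2 - 2*r1*r2*cos(t2-t1))
d = sqrt(21^2 + 10^2 - 2*21*10*cos(30-330)) = 18.1934

18.1934


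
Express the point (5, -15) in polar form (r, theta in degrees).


r = sqrt(5^2 + (-15)^2) = 15.8114
theta = atan2(-15, 5) = 288.4349 degrees

r = 15.8114, theta = 288.4349 degrees


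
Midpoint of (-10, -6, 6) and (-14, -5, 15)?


Midpoint = ((-10+-14)/2, (-6+-5)/2, (6+15)/2) = (-12, -5.5, 10.5)

(-12, -5.5, 10.5)


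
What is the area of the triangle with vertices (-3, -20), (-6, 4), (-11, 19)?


Area = |x1(y2-y3) + x2(y3-y1) + x3(y1-y2)| / 2
= |-3*(4-19) + -6*(19--20) + -11*(-20-4)| / 2
= 37.5

37.5


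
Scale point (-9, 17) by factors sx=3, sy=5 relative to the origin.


Scaling: (x*sx, y*sy) = (-9*3, 17*5) = (-27, 85)

(-27, 85)


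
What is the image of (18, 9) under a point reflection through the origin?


Reflection through origin: (x, y) -> (-x, -y)
(18, 9) -> (-18, -9)

(-18, -9)


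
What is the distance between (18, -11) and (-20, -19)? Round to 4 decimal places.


d = sqrt((-20-18)^2 + (-19--11)^2) = 38.833

38.833


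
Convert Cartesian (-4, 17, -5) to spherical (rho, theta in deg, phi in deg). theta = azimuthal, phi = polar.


rho = sqrt((-4)^2 + 17^2 + (-5)^2) = 18.1659
theta = atan2(17, -4) = 103.2405 deg
phi = acos(-5/18.1659) = 105.9764 deg

rho = 18.1659, theta = 103.2405 deg, phi = 105.9764 deg


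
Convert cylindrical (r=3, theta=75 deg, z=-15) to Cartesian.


x = 3 * cos(75) = 0.7765
y = 3 * sin(75) = 2.8978
z = -15

(0.7765, 2.8978, -15)


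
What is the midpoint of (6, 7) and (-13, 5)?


Midpoint = ((6+-13)/2, (7+5)/2) = (-3.5, 6)

(-3.5, 6)


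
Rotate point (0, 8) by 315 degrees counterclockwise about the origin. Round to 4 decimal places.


x' = 0*cos(315) - 8*sin(315) = 5.6569
y' = 0*sin(315) + 8*cos(315) = 5.6569

(5.6569, 5.6569)


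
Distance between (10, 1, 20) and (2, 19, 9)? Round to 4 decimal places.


d = sqrt((2-10)^2 + (19-1)^2 + (9-20)^2) = 22.561

22.561


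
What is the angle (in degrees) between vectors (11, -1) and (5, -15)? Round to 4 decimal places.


dot = 11*5 + -1*-15 = 70
|u| = 11.0454, |v| = 15.8114
cos(angle) = 0.4008
angle = 66.3706 degrees

66.3706 degrees


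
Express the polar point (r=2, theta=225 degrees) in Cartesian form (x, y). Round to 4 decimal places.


x = 2 * cos(225) = -1.4142
y = 2 * sin(225) = -1.4142

(-1.4142, -1.4142)


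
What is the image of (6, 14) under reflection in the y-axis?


Reflection across y-axis: (x, y) -> (-x, y)
(6, 14) -> (-6, 14)

(-6, 14)


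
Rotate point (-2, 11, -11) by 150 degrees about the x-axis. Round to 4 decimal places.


x' = -2
y' = 11*cos(150) - -11*sin(150) = -4.0263
z' = 11*sin(150) + -11*cos(150) = 15.0263

(-2, -4.0263, 15.0263)


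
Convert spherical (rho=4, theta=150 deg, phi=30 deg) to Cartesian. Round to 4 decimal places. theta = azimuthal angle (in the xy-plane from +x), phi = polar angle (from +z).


x = 4 * sin(30) * cos(150) = -1.7321
y = 4 * sin(30) * sin(150) = 1
z = 4 * cos(30) = 3.4641

(-1.7321, 1, 3.4641)


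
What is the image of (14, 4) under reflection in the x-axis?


Reflection across x-axis: (x, y) -> (x, -y)
(14, 4) -> (14, -4)

(14, -4)


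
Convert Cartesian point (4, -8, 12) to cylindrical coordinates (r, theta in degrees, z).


r = sqrt(4^2 + (-8)^2) = 8.9443
theta = atan2(-8, 4) = 296.5651 deg
z = 12

r = 8.9443, theta = 296.5651 deg, z = 12


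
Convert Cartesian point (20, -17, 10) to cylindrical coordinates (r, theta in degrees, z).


r = sqrt(20^2 + (-17)^2) = 26.2488
theta = atan2(-17, 20) = 319.6355 deg
z = 10

r = 26.2488, theta = 319.6355 deg, z = 10


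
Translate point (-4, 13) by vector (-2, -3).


Translation: (x+dx, y+dy) = (-4+-2, 13+-3) = (-6, 10)

(-6, 10)


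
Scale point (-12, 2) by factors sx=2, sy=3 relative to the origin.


Scaling: (x*sx, y*sy) = (-12*2, 2*3) = (-24, 6)

(-24, 6)


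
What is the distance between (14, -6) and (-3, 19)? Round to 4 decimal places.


d = sqrt((-3-14)^2 + (19--6)^2) = 30.2324

30.2324


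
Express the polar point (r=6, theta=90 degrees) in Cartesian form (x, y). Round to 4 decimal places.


x = 6 * cos(90) = 0
y = 6 * sin(90) = 6

(0, 6)


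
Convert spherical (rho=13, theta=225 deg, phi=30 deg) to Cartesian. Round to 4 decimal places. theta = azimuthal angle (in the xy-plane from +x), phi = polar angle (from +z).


x = 13 * sin(30) * cos(225) = -4.5962
y = 13 * sin(30) * sin(225) = -4.5962
z = 13 * cos(30) = 11.2583

(-4.5962, -4.5962, 11.2583)


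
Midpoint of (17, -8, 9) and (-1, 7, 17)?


Midpoint = ((17+-1)/2, (-8+7)/2, (9+17)/2) = (8, -0.5, 13)

(8, -0.5, 13)


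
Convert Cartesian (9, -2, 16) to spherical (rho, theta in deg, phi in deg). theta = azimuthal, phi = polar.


rho = sqrt(9^2 + (-2)^2 + 16^2) = 18.4662
theta = atan2(-2, 9) = 347.4712 deg
phi = acos(16/18.4662) = 29.9515 deg

rho = 18.4662, theta = 347.4712 deg, phi = 29.9515 deg


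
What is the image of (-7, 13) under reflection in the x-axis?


Reflection across x-axis: (x, y) -> (x, -y)
(-7, 13) -> (-7, -13)

(-7, -13)


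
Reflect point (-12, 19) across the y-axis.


Reflection across y-axis: (x, y) -> (-x, y)
(-12, 19) -> (12, 19)

(12, 19)


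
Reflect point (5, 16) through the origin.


Reflection through origin: (x, y) -> (-x, -y)
(5, 16) -> (-5, -16)

(-5, -16)


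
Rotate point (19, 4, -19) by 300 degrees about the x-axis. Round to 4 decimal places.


x' = 19
y' = 4*cos(300) - -19*sin(300) = -14.4545
z' = 4*sin(300) + -19*cos(300) = -12.9641

(19, -14.4545, -12.9641)


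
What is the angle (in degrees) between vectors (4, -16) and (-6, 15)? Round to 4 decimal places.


dot = 4*-6 + -16*15 = -264
|u| = 16.4924, |v| = 16.1555
cos(angle) = -0.9908
angle = 172.2348 degrees

172.2348 degrees


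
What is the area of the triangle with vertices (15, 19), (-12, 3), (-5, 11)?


Area = |x1(y2-y3) + x2(y3-y1) + x3(y1-y2)| / 2
= |15*(3-11) + -12*(11-19) + -5*(19-3)| / 2
= 52

52


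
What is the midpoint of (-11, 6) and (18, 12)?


Midpoint = ((-11+18)/2, (6+12)/2) = (3.5, 9)

(3.5, 9)


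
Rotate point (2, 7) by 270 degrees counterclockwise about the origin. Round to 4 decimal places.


x' = 2*cos(270) - 7*sin(270) = 7
y' = 2*sin(270) + 7*cos(270) = -2

(7, -2)


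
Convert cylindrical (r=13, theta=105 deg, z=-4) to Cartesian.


x = 13 * cos(105) = -3.3646
y = 13 * sin(105) = 12.557
z = -4

(-3.3646, 12.557, -4)


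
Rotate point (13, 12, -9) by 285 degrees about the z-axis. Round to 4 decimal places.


x' = 13*cos(285) - 12*sin(285) = 14.9558
y' = 13*sin(285) + 12*cos(285) = -9.4512
z' = -9

(14.9558, -9.4512, -9)


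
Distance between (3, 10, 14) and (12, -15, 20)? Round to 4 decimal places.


d = sqrt((12-3)^2 + (-15-10)^2 + (20-14)^2) = 27.2397

27.2397


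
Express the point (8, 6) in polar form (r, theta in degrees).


r = sqrt(8^2 + 6^2) = 10
theta = atan2(6, 8) = 36.8699 degrees

r = 10, theta = 36.8699 degrees


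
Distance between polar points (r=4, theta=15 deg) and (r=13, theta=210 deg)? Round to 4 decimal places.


d = sqrt(r1^2 + r2^2 - 2*r1*r2*cos(t2-t1))
d = sqrt(4^2 + 13^2 - 2*4*13*cos(210-15)) = 16.8955

16.8955


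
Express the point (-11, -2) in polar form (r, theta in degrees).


r = sqrt((-11)^2 + (-2)^2) = 11.1803
theta = atan2(-2, -11) = 190.3048 degrees

r = 11.1803, theta = 190.3048 degrees


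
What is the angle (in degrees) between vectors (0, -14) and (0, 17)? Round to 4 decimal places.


dot = 0*0 + -14*17 = -238
|u| = 14, |v| = 17
cos(angle) = -1
angle = 180 degrees

180 degrees


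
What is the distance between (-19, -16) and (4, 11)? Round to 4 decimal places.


d = sqrt((4--19)^2 + (11--16)^2) = 35.4683

35.4683


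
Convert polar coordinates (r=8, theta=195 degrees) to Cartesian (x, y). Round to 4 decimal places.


x = 8 * cos(195) = -7.7274
y = 8 * sin(195) = -2.0706

(-7.7274, -2.0706)


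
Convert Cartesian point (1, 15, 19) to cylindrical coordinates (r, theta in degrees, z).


r = sqrt(1^2 + 15^2) = 15.0333
theta = atan2(15, 1) = 86.1859 deg
z = 19

r = 15.0333, theta = 86.1859 deg, z = 19


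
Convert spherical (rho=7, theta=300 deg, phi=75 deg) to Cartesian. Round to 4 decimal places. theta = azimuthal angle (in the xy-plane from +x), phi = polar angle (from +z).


x = 7 * sin(75) * cos(300) = 3.3807
y = 7 * sin(75) * sin(300) = -5.8556
z = 7 * cos(75) = 1.8117

(3.3807, -5.8556, 1.8117)


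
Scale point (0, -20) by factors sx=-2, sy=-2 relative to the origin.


Scaling: (x*sx, y*sy) = (0*-2, -20*-2) = (0, 40)

(0, 40)


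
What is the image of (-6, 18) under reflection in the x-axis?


Reflection across x-axis: (x, y) -> (x, -y)
(-6, 18) -> (-6, -18)

(-6, -18)


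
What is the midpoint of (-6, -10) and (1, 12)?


Midpoint = ((-6+1)/2, (-10+12)/2) = (-2.5, 1)

(-2.5, 1)


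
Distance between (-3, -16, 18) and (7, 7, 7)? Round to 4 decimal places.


d = sqrt((7--3)^2 + (7--16)^2 + (7-18)^2) = 27.3861

27.3861


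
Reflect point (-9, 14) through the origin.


Reflection through origin: (x, y) -> (-x, -y)
(-9, 14) -> (9, -14)

(9, -14)


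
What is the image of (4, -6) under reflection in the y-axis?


Reflection across y-axis: (x, y) -> (-x, y)
(4, -6) -> (-4, -6)

(-4, -6)


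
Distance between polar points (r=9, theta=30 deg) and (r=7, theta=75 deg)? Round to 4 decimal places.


d = sqrt(r1^2 + r2^2 - 2*r1*r2*cos(t2-t1))
d = sqrt(9^2 + 7^2 - 2*9*7*cos(75-30)) = 6.3957

6.3957


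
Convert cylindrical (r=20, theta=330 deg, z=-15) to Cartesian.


x = 20 * cos(330) = 17.3205
y = 20 * sin(330) = -10
z = -15

(17.3205, -10, -15)


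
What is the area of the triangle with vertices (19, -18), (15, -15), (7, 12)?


Area = |x1(y2-y3) + x2(y3-y1) + x3(y1-y2)| / 2
= |19*(-15-12) + 15*(12--18) + 7*(-18--15)| / 2
= 42

42


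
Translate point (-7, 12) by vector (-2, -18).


Translation: (x+dx, y+dy) = (-7+-2, 12+-18) = (-9, -6)

(-9, -6)


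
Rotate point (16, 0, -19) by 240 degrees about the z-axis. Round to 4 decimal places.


x' = 16*cos(240) - 0*sin(240) = -8
y' = 16*sin(240) + 0*cos(240) = -13.8564
z' = -19

(-8, -13.8564, -19)


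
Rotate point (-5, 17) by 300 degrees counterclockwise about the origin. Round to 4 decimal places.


x' = -5*cos(300) - 17*sin(300) = 12.2224
y' = -5*sin(300) + 17*cos(300) = 12.8301

(12.2224, 12.8301)


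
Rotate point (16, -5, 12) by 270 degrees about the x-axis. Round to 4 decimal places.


x' = 16
y' = -5*cos(270) - 12*sin(270) = 12
z' = -5*sin(270) + 12*cos(270) = 5

(16, 12, 5)


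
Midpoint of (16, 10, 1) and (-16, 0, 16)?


Midpoint = ((16+-16)/2, (10+0)/2, (1+16)/2) = (0, 5, 8.5)

(0, 5, 8.5)


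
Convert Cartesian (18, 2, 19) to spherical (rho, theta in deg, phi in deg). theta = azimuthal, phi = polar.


rho = sqrt(18^2 + 2^2 + 19^2) = 26.2488
theta = atan2(2, 18) = 6.3402 deg
phi = acos(19/26.2488) = 43.6274 deg

rho = 26.2488, theta = 6.3402 deg, phi = 43.6274 deg


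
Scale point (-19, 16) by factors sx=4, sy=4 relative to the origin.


Scaling: (x*sx, y*sy) = (-19*4, 16*4) = (-76, 64)

(-76, 64)


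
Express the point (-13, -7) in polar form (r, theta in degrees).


r = sqrt((-13)^2 + (-7)^2) = 14.7648
theta = atan2(-7, -13) = 208.3008 degrees

r = 14.7648, theta = 208.3008 degrees


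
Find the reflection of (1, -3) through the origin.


Reflection through origin: (x, y) -> (-x, -y)
(1, -3) -> (-1, 3)

(-1, 3)


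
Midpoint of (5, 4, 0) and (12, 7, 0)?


Midpoint = ((5+12)/2, (4+7)/2, (0+0)/2) = (8.5, 5.5, 0)

(8.5, 5.5, 0)


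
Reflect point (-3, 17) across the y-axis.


Reflection across y-axis: (x, y) -> (-x, y)
(-3, 17) -> (3, 17)

(3, 17)


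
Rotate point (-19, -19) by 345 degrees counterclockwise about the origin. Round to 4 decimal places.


x' = -19*cos(345) - -19*sin(345) = -23.2702
y' = -19*sin(345) + -19*cos(345) = -13.435

(-23.2702, -13.435)


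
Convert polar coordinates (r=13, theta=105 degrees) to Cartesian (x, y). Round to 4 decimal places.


x = 13 * cos(105) = -3.3646
y = 13 * sin(105) = 12.557

(-3.3646, 12.557)


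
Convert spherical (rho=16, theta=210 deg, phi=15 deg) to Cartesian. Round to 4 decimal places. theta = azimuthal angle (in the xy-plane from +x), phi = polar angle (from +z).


x = 16 * sin(15) * cos(210) = -3.5863
y = 16 * sin(15) * sin(210) = -2.0706
z = 16 * cos(15) = 15.4548

(-3.5863, -2.0706, 15.4548)


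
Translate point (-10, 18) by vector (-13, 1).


Translation: (x+dx, y+dy) = (-10+-13, 18+1) = (-23, 19)

(-23, 19)


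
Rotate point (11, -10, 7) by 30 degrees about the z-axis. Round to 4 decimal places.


x' = 11*cos(30) - -10*sin(30) = 14.5263
y' = 11*sin(30) + -10*cos(30) = -3.1603
z' = 7

(14.5263, -3.1603, 7)


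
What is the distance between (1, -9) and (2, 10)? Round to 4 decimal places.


d = sqrt((2-1)^2 + (10--9)^2) = 19.0263

19.0263


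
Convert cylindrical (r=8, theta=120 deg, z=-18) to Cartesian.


x = 8 * cos(120) = -4
y = 8 * sin(120) = 6.9282
z = -18

(-4, 6.9282, -18)


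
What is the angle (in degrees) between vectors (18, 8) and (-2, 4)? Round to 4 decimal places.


dot = 18*-2 + 8*4 = -4
|u| = 19.6977, |v| = 4.4721
cos(angle) = -0.0454
angle = 92.6026 degrees

92.6026 degrees
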